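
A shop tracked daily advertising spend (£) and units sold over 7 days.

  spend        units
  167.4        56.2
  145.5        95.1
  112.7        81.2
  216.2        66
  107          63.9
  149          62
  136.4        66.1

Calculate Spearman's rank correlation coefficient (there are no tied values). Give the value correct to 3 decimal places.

-0.357

Rank spend: 6, 4, 2, 7, 1, 5, 3
Rank units: 1, 7, 6, 4, 3, 2, 5
d = rank(spend) − rank(units): 5, -3, -4, 3, -2, 3, -2; Σd² = 76
ρ = 1 − 6Σd² / [n(n²−1)] = 1 − 6×76 / (7×48) = 1 − 456/336 ≈ -0.357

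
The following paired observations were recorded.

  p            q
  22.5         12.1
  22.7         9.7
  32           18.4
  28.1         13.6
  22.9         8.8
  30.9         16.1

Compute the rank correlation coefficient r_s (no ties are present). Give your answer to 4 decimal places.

Rank p: 1, 2, 6, 4, 3, 5
Rank q: 3, 2, 6, 4, 1, 5
d = rank(p) − rank(q): -2, 0, 0, 0, 2, 0; Σd² = 8
ρ = 1 − 6Σd² / [n(n²−1)] = 1 − 6×8 / (6×35) = 1 − 48/210 ≈ 0.7714

0.7714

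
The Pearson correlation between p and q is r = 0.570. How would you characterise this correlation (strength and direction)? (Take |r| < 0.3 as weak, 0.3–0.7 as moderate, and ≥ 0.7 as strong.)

r = 0.570 > 0 so the relationship is positive.
|r| = 0.570, which falls in the moderate range.

moderate positive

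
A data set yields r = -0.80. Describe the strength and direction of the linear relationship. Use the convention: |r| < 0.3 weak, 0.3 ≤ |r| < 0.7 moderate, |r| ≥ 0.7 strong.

r = -0.80 < 0 so the relationship is negative.
|r| = 0.80, which falls in the strong range.

strong negative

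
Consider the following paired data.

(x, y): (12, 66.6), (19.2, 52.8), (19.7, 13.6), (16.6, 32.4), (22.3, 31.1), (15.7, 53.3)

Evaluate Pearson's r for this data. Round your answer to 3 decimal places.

-0.698

n = 6, Σx = 105.5, Σy = 249.8, Σx² = 1920.07, Σy² = 12266.22, Σxy = 4149.06
nΣxy − ΣxΣy = 24894.36 − 26353.9 = -1459.54
nΣx² − (Σx)² = 11520.42 − 11130.25 = 390.17; nΣy² − (Σy)² = 73597.32 − 62400.04 = 11197.28
r = -1459.54 / √(390.17 × 11197.28) = -1459.54 / 2090.1777 ≈ -0.698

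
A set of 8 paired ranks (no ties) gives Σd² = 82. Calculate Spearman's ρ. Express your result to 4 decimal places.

ρ = 1 − 6Σd² / [n(n²−1)] = 1 − 6×82 / (8×63)
  = 1 − 492/504 = 1 − 0.97619 ≈ 0.0238

0.0238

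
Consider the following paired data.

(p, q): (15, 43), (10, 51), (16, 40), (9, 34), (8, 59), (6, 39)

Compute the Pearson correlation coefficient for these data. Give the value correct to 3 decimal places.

n = 6, Σp = 64, Σq = 266, Σp² = 762, Σq² = 12208, Σpq = 2807
nΣpq − ΣpΣq = 16842 − 17024 = -182
nΣp² − (Σp)² = 4572 − 4096 = 476; nΣq² − (Σq)² = 73248 − 70756 = 2492
r = -182 / √(476 × 2492) = -182 / 1089.1244 ≈ -0.167

-0.167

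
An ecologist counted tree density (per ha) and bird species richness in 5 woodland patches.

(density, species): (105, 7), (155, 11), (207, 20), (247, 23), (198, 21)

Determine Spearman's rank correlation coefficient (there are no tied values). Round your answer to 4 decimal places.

Rank density: 1, 2, 4, 5, 3
Rank species: 1, 2, 3, 5, 4
d = rank(density) − rank(species): 0, 0, 1, 0, -1; Σd² = 2
ρ = 1 − 6Σd² / [n(n²−1)] = 1 − 6×2 / (5×24) = 1 − 12/120 ≈ 0.9000

0.9000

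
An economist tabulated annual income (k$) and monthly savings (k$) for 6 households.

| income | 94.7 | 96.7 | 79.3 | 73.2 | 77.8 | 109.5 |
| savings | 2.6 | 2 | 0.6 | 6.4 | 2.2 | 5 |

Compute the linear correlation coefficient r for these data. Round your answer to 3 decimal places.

0.066

n = 6, Σx = 531.2, Σy = 18.8, Σx² = 48008.8, Σy² = 81.92, Σxy = 1674.34
nΣxy − ΣxΣy = 10046.04 − 9986.56 = 59.48
nΣx² − (Σx)² = 288052.8 − 282173.44 = 5879.36; nΣy² − (Σy)² = 491.52 − 353.44 = 138.08
r = 59.48 / √(5879.36 × 138.08) = 59.48 / 901.0117 ≈ 0.066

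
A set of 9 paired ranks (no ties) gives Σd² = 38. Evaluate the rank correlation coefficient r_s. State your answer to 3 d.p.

ρ = 1 − 6Σd² / [n(n²−1)] = 1 − 6×38 / (9×80)
  = 1 − 228/720 = 1 − 0.3167 ≈ 0.683

0.683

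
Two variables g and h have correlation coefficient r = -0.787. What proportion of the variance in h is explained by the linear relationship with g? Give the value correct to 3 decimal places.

0.619

r² = (-0.787)² = 0.619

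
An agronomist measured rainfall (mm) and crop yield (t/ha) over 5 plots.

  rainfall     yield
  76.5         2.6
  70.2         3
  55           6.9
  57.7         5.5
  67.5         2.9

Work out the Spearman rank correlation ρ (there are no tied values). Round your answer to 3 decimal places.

-0.900

Rank rainfall: 5, 4, 1, 2, 3
Rank yield: 1, 3, 5, 4, 2
d = rank(rainfall) − rank(yield): 4, 1, -4, -2, 1; Σd² = 38
ρ = 1 − 6Σd² / [n(n²−1)] = 1 − 6×38 / (5×24) = 1 − 228/120 ≈ -0.900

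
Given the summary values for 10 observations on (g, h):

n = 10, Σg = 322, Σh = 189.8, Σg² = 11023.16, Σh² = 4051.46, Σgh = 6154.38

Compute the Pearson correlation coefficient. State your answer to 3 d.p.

0.079

r = (nΣgh − ΣgΣh) / √[(nΣg² − (Σg)²)(nΣh² − (Σh)²)]
Numerator: 10×6154.38 − 322×189.8 = 428.2
Denominator: √[(110231.6 − 103684)(40514.6 − 36024.04)] = √[6547.6 × 4490.56] = 5422.3971
r = 428.2 / 5422.3971 ≈ 0.079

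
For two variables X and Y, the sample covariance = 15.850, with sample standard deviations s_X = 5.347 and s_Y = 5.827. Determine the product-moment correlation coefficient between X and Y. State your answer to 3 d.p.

r = Cov(X,Y) / (s_X · s_Y) = 15.850 / (5.347 × 5.827)
  = 15.850 / 31.1570 ≈ 0.509

0.509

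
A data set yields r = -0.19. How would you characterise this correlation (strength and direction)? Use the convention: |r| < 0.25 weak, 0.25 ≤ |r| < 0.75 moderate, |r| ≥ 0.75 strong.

weak negative

r = -0.19 < 0 so the relationship is negative.
|r| = 0.19, which falls in the weak range.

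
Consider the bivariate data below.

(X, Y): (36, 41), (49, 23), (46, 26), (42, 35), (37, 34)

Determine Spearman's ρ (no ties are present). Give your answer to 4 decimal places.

-0.9000

Rank X: 1, 5, 4, 3, 2
Rank Y: 5, 1, 2, 4, 3
d = rank(X) − rank(Y): -4, 4, 2, -1, -1; Σd² = 38
ρ = 1 − 6Σd² / [n(n²−1)] = 1 − 6×38 / (5×24) = 1 − 228/120 ≈ -0.9000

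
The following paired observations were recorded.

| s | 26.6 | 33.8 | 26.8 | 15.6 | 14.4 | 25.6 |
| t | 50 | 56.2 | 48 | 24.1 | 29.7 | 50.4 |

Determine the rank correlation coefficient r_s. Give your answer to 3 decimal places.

0.714

Rank s: 4, 6, 5, 2, 1, 3
Rank t: 4, 6, 3, 1, 2, 5
d = rank(s) − rank(t): 0, 0, 2, 1, -1, -2; Σd² = 10
ρ = 1 − 6Σd² / [n(n²−1)] = 1 − 6×10 / (6×35) = 1 − 60/210 ≈ 0.714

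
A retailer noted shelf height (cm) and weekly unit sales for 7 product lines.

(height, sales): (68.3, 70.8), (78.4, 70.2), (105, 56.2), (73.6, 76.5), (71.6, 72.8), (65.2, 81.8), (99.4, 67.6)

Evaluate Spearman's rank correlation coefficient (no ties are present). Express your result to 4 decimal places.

Rank height: 2, 5, 7, 4, 3, 1, 6
Rank sales: 4, 3, 1, 6, 5, 7, 2
d = rank(height) − rank(sales): -2, 2, 6, -2, -2, -6, 4; Σd² = 104
ρ = 1 − 6Σd² / [n(n²−1)] = 1 − 6×104 / (7×48) = 1 − 624/336 ≈ -0.8571

-0.8571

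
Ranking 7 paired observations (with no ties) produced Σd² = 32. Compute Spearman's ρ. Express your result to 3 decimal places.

0.429

ρ = 1 − 6Σd² / [n(n²−1)] = 1 − 6×32 / (7×48)
  = 1 − 192/336 = 1 − 0.5714 ≈ 0.429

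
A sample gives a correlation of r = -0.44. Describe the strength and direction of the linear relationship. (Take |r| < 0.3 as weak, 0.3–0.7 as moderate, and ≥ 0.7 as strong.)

moderate negative

r = -0.44 < 0 so the relationship is negative.
|r| = 0.44, which falls in the moderate range.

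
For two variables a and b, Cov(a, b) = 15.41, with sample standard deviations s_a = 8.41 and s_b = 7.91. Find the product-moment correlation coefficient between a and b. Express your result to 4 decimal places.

0.2316

r = Cov(a,b) / (s_a · s_b) = 15.41 / (8.41 × 7.91)
  = 15.41 / 66.5231 ≈ 0.2316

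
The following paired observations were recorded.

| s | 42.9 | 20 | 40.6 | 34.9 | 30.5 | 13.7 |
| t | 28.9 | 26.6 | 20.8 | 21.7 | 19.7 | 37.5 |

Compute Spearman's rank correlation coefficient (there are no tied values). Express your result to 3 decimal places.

-0.257

Rank s: 6, 2, 5, 4, 3, 1
Rank t: 5, 4, 2, 3, 1, 6
d = rank(s) − rank(t): 1, -2, 3, 1, 2, -5; Σd² = 44
ρ = 1 − 6Σd² / [n(n²−1)] = 1 − 6×44 / (6×35) = 1 − 264/210 ≈ -0.257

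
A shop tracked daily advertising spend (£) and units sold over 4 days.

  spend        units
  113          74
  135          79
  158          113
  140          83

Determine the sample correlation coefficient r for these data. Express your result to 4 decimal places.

0.8842

n = 4, Σx = 546, Σy = 349, Σx² = 75558, Σy² = 31375, Σxy = 48501
nΣxy − ΣxΣy = 194004 − 190554 = 3450
nΣx² − (Σx)² = 302232 − 298116 = 4116; nΣy² − (Σy)² = 125500 − 121801 = 3699
r = 3450 / √(4116 × 3699) = 3450 / 3901.9334 ≈ 0.8842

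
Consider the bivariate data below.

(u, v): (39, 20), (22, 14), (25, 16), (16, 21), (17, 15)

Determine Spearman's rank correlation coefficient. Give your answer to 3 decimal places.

Rank u: 5, 3, 4, 1, 2
Rank v: 4, 1, 3, 5, 2
d = rank(u) − rank(v): 1, 2, 1, -4, 0; Σd² = 22
ρ = 1 − 6Σd² / [n(n²−1)] = 1 − 6×22 / (5×24) = 1 − 132/120 ≈ -0.100

-0.100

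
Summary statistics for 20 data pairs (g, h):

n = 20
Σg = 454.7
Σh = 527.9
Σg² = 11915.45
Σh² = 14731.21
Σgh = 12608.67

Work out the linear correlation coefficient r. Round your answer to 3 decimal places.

r = (nΣgh − ΣgΣh) / √[(nΣg² − (Σg)²)(nΣh² − (Σh)²)]
Numerator: 20×12608.67 − 454.7×527.9 = 12137.27
Denominator: √[(238309 − 206752.09)(294624.2 − 278678.41)] = √[31556.91 × 15945.79] = 22432.1167
r = 12137.27 / 22432.1167 ≈ 0.541

0.541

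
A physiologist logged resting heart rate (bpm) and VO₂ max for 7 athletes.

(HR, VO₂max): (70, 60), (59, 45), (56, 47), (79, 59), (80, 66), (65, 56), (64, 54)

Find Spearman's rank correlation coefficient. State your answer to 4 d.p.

Rank HR: 5, 2, 1, 6, 7, 4, 3
Rank VO₂max: 6, 1, 2, 5, 7, 4, 3
d = rank(HR) − rank(VO₂max): -1, 1, -1, 1, 0, 0, 0; Σd² = 4
ρ = 1 − 6Σd² / [n(n²−1)] = 1 − 6×4 / (7×48) = 1 − 24/336 ≈ 0.9286

0.9286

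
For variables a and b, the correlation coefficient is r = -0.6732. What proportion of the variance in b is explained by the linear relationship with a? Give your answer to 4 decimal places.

0.4532

r² = (-0.6732)² = 0.4532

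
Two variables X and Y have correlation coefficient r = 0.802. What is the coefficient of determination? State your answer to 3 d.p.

r² = (0.802)² = 0.643

0.643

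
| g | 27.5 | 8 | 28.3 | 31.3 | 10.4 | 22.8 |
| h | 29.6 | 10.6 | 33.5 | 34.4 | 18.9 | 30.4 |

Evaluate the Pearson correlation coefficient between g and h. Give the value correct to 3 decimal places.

0.961

n = 6, Σg = 128.3, Σh = 157.4, Σg² = 3228.83, Σh² = 4575.5, Σgh = 3813.25
nΣgh − ΣgΣh = 22879.5 − 20194.42 = 2685.08
nΣg² − (Σg)² = 19372.98 − 16460.89 = 2912.09; nΣh² − (Σh)² = 27453 − 24774.76 = 2678.24
r = 2685.08 / √(2912.09 × 2678.24) = 2685.08 / 2792.7184 ≈ 0.961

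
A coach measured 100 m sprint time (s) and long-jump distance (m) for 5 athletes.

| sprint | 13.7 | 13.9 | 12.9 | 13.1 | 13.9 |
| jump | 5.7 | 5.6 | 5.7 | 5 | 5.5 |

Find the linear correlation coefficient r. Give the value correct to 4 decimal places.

0.2925

n = 5, Σx = 67.5, Σy = 27.5, Σx² = 912.13, Σy² = 151.59, Σxy = 371.41
nΣxy − ΣxΣy = 1857.05 − 1856.25 = 0.8
nΣx² − (Σx)² = 4560.65 − 4556.25 = 4.4; nΣy² − (Σy)² = 757.95 − 756.25 = 1.7
r = 0.8 / √(4.4 × 1.7) = 0.8 / 2.7350 ≈ 0.2925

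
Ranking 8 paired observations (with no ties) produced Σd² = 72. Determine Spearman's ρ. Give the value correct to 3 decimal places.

ρ = 1 − 6Σd² / [n(n²−1)] = 1 − 6×72 / (8×63)
  = 1 − 432/504 = 1 − 0.8571 ≈ 0.143

0.143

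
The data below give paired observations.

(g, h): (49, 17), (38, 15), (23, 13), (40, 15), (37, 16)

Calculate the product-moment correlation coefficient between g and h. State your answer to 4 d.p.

n = 5, Σg = 187, Σh = 76, Σg² = 7343, Σh² = 1164, Σgh = 2894
nΣgh − ΣgΣh = 14470 − 14212 = 258
nΣg² − (Σg)² = 36715 − 34969 = 1746; nΣh² − (Σh)² = 5820 − 5776 = 44
r = 258 / √(1746 × 44) = 258 / 277.1714 ≈ 0.9308

0.9308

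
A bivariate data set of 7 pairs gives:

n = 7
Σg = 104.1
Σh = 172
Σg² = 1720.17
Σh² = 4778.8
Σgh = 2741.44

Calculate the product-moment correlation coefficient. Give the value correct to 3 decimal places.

0.595

r = (nΣgh − ΣgΣh) / √[(nΣg² − (Σg)²)(nΣh² − (Σh)²)]
Numerator: 7×2741.44 − 104.1×172 = 1284.88
Denominator: √[(12041.19 − 10836.81)(33451.6 − 29584)] = √[1204.38 × 3867.6] = 2158.2539
r = 1284.88 / 2158.2539 ≈ 0.595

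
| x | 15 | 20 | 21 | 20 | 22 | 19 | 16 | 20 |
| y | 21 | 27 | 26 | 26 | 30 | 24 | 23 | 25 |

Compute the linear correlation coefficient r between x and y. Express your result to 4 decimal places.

0.9100

n = 8, Σx = 153, Σy = 202, Σx² = 2967, Σy² = 5152, Σxy = 3905
nΣxy − ΣxΣy = 31240 − 30906 = 334
nΣx² − (Σx)² = 23736 − 23409 = 327; nΣy² − (Σy)² = 41216 − 40804 = 412
r = 334 / √(327 × 412) = 334 / 367.0477 ≈ 0.9100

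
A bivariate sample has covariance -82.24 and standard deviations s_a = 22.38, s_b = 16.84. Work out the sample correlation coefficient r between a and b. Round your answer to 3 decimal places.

-0.218

r = Cov(a,b) / (s_a · s_b) = -82.24 / (22.38 × 16.84)
  = -82.24 / 376.8792 ≈ -0.218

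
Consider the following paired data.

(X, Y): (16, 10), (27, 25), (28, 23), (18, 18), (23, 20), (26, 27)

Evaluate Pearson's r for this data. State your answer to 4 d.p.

n = 6, ΣX = 138, ΣY = 123, ΣX² = 3298, ΣY² = 2707, ΣXY = 2965
nΣXY − ΣXΣY = 17790 − 16974 = 816
nΣX² − (ΣX)² = 19788 − 19044 = 744; nΣY² − (ΣY)² = 16242 − 15129 = 1113
r = 816 / √(744 × 1113) = 816 / 909.9846 ≈ 0.8967

0.8967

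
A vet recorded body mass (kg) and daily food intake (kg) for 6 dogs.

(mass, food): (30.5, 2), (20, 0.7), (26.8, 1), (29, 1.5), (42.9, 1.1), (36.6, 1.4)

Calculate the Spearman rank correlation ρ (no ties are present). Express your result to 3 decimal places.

0.486

Rank mass: 4, 1, 2, 3, 6, 5
Rank food: 6, 1, 2, 5, 3, 4
d = rank(mass) − rank(food): -2, 0, 0, -2, 3, 1; Σd² = 18
ρ = 1 − 6Σd² / [n(n²−1)] = 1 − 6×18 / (6×35) = 1 − 108/210 ≈ 0.486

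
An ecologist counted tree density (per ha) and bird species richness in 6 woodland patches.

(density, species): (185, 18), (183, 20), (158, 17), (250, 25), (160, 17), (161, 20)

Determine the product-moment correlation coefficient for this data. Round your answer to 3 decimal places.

n = 6, Σx = 1097, Σy = 117, Σx² = 206699, Σy² = 2327, Σxy = 21866
nΣxy − ΣxΣy = 131196 − 128349 = 2847
nΣx² − (Σx)² = 1240194 − 1203409 = 36785; nΣy² − (Σy)² = 13962 − 13689 = 273
r = 2847 / √(36785 × 273) = 2847 / 3168.9596 ≈ 0.898

0.898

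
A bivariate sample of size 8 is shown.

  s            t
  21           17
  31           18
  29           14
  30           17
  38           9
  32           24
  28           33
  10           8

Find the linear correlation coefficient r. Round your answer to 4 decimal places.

n = 8, Σs = 219, Σt = 140, Σs² = 6495, Σt² = 2908, Σst = 3945
nΣst − ΣsΣt = 31560 − 30660 = 900
nΣs² − (Σs)² = 51960 − 47961 = 3999; nΣt² − (Σt)² = 23264 − 19600 = 3664
r = 900 / √(3999 × 3664) = 900 / 3827.8370 ≈ 0.2351

0.2351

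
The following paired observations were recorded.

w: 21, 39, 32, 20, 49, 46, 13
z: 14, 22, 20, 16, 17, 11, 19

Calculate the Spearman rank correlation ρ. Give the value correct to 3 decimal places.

Rank w: 3, 5, 4, 2, 7, 6, 1
Rank z: 2, 7, 6, 3, 4, 1, 5
d = rank(w) − rank(z): 1, -2, -2, -1, 3, 5, -4; Σd² = 60
ρ = 1 − 6Σd² / [n(n²−1)] = 1 − 6×60 / (7×48) = 1 − 360/336 ≈ -0.071

-0.071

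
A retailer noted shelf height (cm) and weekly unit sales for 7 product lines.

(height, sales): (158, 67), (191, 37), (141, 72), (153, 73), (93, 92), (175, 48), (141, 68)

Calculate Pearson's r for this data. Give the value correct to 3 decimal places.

-0.947

n = 7, Σx = 1052, Σy = 457, Σx² = 163890, Σy² = 31763, Σxy = 65518
nΣxy − ΣxΣy = 458626 − 480764 = -22138
nΣx² − (Σx)² = 1147230 − 1106704 = 40526; nΣy² − (Σy)² = 222341 − 208849 = 13492
r = -22138 / √(40526 × 13492) = -22138 / 23383.2588 ≈ -0.947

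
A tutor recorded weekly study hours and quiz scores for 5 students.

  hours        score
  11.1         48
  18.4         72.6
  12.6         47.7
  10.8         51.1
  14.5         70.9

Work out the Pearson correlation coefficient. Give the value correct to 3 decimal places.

0.869

n = 5, Σx = 67.4, Σy = 290.3, Σx² = 947.42, Σy² = 17488.07, Σxy = 4049.59
nΣxy − ΣxΣy = 20247.95 − 19566.22 = 681.73
nΣx² − (Σx)² = 4737.1 − 4542.76 = 194.34; nΣy² − (Σy)² = 87440.35 − 84274.09 = 3166.26
r = 681.73 / √(194.34 × 3166.26) = 681.73 / 784.4303 ≈ 0.869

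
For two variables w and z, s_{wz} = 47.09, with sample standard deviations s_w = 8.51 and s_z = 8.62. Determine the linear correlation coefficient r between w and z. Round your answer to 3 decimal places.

r = Cov(w,z) / (s_w · s_z) = 47.09 / (8.51 × 8.62)
  = 47.09 / 73.3562 ≈ 0.642

0.642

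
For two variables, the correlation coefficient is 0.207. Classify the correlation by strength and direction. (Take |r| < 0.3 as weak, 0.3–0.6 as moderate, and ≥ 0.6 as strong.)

r = 0.207 > 0 so the relationship is positive.
|r| = 0.207, which falls in the weak range.

weak positive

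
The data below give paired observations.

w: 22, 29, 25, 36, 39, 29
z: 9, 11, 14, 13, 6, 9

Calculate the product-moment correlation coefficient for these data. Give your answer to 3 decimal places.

-0.316

n = 6, Σw = 180, Σz = 62, Σw² = 5608, Σz² = 684, Σwz = 1830
nΣwz − ΣwΣz = 10980 − 11160 = -180
nΣw² − (Σw)² = 33648 − 32400 = 1248; nΣz² − (Σz)² = 4104 − 3844 = 260
r = -180 / √(1248 × 260) = -180 / 569.6315 ≈ -0.316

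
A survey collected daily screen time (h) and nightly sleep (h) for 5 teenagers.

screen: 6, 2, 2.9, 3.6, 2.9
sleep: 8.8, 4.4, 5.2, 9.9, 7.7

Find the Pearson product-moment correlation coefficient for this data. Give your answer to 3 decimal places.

0.659

n = 5, Σx = 17.4, Σy = 36, Σx² = 69.78, Σy² = 281.14, Σxy = 134.65
nΣxy − ΣxΣy = 673.25 − 626.4 = 46.85
nΣx² − (Σx)² = 348.9 − 302.76 = 46.14; nΣy² − (Σy)² = 1405.7 − 1296 = 109.7
r = 46.85 / √(46.14 × 109.7) = 46.85 / 71.1446 ≈ 0.659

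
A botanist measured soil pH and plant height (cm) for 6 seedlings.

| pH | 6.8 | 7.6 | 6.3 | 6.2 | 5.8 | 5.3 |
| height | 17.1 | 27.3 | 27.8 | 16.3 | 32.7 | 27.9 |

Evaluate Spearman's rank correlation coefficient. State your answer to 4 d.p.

-0.5429

Rank pH: 5, 6, 4, 3, 2, 1
Rank height: 2, 3, 4, 1, 6, 5
d = rank(pH) − rank(height): 3, 3, 0, 2, -4, -4; Σd² = 54
ρ = 1 − 6Σd² / [n(n²−1)] = 1 − 6×54 / (6×35) = 1 − 324/210 ≈ -0.5429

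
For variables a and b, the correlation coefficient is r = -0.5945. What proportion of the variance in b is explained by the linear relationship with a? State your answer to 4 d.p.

r² = (-0.5945)² = 0.3534

0.3534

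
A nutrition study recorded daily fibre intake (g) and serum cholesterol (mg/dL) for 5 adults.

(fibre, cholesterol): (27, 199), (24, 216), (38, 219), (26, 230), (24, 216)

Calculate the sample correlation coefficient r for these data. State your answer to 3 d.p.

n = 5, Σx = 139, Σy = 1080, Σx² = 4001, Σy² = 233774, Σxy = 30043
nΣxy − ΣxΣy = 150215 − 150120 = 95
nΣx² − (Σx)² = 20005 − 19321 = 684; nΣy² − (Σy)² = 1168870 − 1166400 = 2470
r = 95 / √(684 × 2470) = 95 / 1299.8000 ≈ 0.073

0.073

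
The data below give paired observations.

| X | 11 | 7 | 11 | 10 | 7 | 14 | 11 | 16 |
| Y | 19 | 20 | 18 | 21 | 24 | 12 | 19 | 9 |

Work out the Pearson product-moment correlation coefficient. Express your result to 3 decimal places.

n = 8, ΣX = 87, ΣY = 142, ΣX² = 1013, ΣY² = 2688, ΣXY = 1446
nΣXY − ΣXΣY = 11568 − 12354 = -786
nΣX² − (ΣX)² = 8104 − 7569 = 535; nΣY² − (ΣY)² = 21504 − 20164 = 1340
r = -786 / √(535 × 1340) = -786 / 846.6995 ≈ -0.928

-0.928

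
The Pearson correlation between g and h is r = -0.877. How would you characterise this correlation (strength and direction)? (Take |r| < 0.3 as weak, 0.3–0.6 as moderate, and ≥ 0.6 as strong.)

strong negative

r = -0.877 < 0 so the relationship is negative.
|r| = 0.877, which falls in the strong range.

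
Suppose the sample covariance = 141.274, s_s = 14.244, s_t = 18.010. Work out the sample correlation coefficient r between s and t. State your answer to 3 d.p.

r = Cov(s,t) / (s_s · s_t) = 141.274 / (14.244 × 18.010)
  = 141.274 / 256.5344 ≈ 0.551

0.551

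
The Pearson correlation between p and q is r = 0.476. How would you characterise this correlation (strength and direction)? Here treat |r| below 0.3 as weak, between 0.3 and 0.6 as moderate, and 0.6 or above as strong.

moderate positive

r = 0.476 > 0 so the relationship is positive.
|r| = 0.476, which falls in the moderate range.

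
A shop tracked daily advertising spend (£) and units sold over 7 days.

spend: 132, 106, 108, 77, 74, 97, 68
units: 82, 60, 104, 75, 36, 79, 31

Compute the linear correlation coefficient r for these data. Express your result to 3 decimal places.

0.684

n = 7, Σx = 662, Σy = 467, Σx² = 65762, Σy² = 35263, Σxy = 46626
nΣxy − ΣxΣy = 326382 − 309154 = 17228
nΣx² − (Σx)² = 460334 − 438244 = 22090; nΣy² − (Σy)² = 246841 − 218089 = 28752
r = 17228 / √(22090 × 28752) = 17228 / 25201.8190 ≈ 0.684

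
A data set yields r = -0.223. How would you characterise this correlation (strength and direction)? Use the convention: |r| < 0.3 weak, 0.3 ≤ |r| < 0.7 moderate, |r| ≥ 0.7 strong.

weak negative

r = -0.223 < 0 so the relationship is negative.
|r| = 0.223, which falls in the weak range.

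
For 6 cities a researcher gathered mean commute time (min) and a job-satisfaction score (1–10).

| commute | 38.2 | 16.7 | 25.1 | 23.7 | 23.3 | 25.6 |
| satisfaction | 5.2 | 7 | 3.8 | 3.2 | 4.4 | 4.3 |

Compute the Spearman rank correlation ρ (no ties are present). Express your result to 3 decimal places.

Rank commute: 6, 1, 4, 3, 2, 5
Rank satisfaction: 5, 6, 2, 1, 4, 3
d = rank(commute) − rank(satisfaction): 1, -5, 2, 2, -2, 2; Σd² = 42
ρ = 1 − 6Σd² / [n(n²−1)] = 1 − 6×42 / (6×35) = 1 − 252/210 ≈ -0.200

-0.200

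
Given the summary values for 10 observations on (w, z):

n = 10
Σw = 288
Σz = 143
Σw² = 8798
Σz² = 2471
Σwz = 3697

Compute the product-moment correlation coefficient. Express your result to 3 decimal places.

r = (nΣwz − ΣwΣz) / √[(nΣw² − (Σw)²)(nΣz² − (Σz)²)]
Numerator: 10×3697 − 288×143 = -4214
Denominator: √[(87980 − 82944)(24710 − 20449)] = √[5036 × 4261] = 4632.3208
r = -4214 / 4632.3208 ≈ -0.910

-0.910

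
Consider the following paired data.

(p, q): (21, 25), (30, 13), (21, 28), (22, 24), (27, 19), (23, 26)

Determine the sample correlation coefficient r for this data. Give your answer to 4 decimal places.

-0.9592

n = 6, Σp = 144, Σq = 135, Σp² = 3524, Σq² = 3191, Σpq = 3142
nΣpq − ΣpΣq = 18852 − 19440 = -588
nΣp² − (Σp)² = 21144 − 20736 = 408; nΣq² − (Σq)² = 19146 − 18225 = 921
r = -588 / √(408 × 921) = -588 / 612.9992 ≈ -0.9592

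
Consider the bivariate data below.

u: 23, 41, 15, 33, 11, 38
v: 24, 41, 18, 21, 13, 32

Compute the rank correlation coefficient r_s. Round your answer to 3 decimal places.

0.943

Rank u: 3, 6, 2, 4, 1, 5
Rank v: 4, 6, 2, 3, 1, 5
d = rank(u) − rank(v): -1, 0, 0, 1, 0, 0; Σd² = 2
ρ = 1 − 6Σd² / [n(n²−1)] = 1 − 6×2 / (6×35) = 1 − 12/210 ≈ 0.943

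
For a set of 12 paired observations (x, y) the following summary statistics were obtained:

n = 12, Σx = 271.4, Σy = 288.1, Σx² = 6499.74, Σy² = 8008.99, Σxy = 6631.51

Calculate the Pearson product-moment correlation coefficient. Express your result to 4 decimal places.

0.1840

r = (nΣxy − ΣxΣy) / √[(nΣx² − (Σx)²)(nΣy² − (Σy)²)]
Numerator: 12×6631.51 − 271.4×288.1 = 1387.78
Denominator: √[(77996.88 − 73657.96)(96107.88 − 83001.61)] = √[4338.92 × 13106.27] = 7541.0249
r = 1387.78 / 7541.0249 ≈ 0.1840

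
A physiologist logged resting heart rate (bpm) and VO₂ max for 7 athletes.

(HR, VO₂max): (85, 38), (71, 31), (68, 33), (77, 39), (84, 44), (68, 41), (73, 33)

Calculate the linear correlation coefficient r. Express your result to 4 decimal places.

0.5332

n = 7, Σx = 526, Σy = 259, Σx² = 39828, Σy² = 9721, Σxy = 19571
nΣxy − ΣxΣy = 136997 − 136234 = 763
nΣx² − (Σx)² = 278796 − 276676 = 2120; nΣy² − (Σy)² = 68047 − 67081 = 966
r = 763 / √(2120 × 966) = 763 / 1431.0556 ≈ 0.5332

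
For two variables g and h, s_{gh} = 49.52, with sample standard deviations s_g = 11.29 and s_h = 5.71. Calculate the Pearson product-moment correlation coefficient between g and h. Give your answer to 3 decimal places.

0.768

r = Cov(g,h) / (s_g · s_h) = 49.52 / (11.29 × 5.71)
  = 49.52 / 64.4659 ≈ 0.768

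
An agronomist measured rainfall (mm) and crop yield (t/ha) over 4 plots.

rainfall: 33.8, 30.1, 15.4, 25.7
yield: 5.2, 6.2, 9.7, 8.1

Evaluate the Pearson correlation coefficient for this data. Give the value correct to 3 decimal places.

n = 4, Σx = 105, Σy = 29.2, Σx² = 2946.1, Σy² = 225.18, Σxy = 719.93
nΣxy − ΣxΣy = 2879.72 − 3066 = -186.28
nΣx² − (Σx)² = 11784.4 − 11025 = 759.4; nΣy² − (Σy)² = 900.72 − 852.64 = 48.08
r = -186.28 / √(759.4 × 48.08) = -186.28 / 191.0810 ≈ -0.975

-0.975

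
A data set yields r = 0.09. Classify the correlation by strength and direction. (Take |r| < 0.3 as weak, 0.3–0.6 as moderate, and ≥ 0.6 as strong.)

r = 0.09 > 0 so the relationship is positive.
|r| = 0.09, which falls in the weak range.

weak positive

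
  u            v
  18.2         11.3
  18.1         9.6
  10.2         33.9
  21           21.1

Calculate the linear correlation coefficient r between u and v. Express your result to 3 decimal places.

-0.723

n = 4, Σu = 67.5, Σv = 75.9, Σu² = 1203.89, Σv² = 1814.27, Σuv = 1168.3
nΣuv − ΣuΣv = 4673.2 − 5123.25 = -450.05
nΣu² − (Σu)² = 4815.56 − 4556.25 = 259.31; nΣv² − (Σv)² = 7257.08 − 5760.81 = 1496.27
r = -450.05 / √(259.31 × 1496.27) = -450.05 / 622.8947 ≈ -0.723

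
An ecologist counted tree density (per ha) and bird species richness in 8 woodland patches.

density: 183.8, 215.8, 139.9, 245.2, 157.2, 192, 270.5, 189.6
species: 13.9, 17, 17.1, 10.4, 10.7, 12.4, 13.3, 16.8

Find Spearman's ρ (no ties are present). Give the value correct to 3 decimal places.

-0.357

Rank density: 3, 6, 1, 7, 2, 5, 8, 4
Rank species: 5, 7, 8, 1, 2, 3, 4, 6
d = rank(density) − rank(species): -2, -1, -7, 6, 0, 2, 4, -2; Σd² = 114
ρ = 1 − 6Σd² / [n(n²−1)] = 1 − 6×114 / (8×63) = 1 − 684/504 ≈ -0.357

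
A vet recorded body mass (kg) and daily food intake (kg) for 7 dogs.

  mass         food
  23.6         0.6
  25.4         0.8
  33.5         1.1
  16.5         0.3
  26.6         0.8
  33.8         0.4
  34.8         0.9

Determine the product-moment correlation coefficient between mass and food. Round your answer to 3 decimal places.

n = 7, Σx = 194.2, Σy = 4.9, Σx² = 5657.66, Σy² = 3.91, Σxy = 142.4
nΣxy − ΣxΣy = 996.8 − 951.58 = 45.22
nΣx² − (Σx)² = 39603.62 − 37713.64 = 1889.98; nΣy² − (Σy)² = 27.37 − 24.01 = 3.36
r = 45.22 / √(1889.98 × 3.36) = 45.22 / 79.6890 ≈ 0.567

0.567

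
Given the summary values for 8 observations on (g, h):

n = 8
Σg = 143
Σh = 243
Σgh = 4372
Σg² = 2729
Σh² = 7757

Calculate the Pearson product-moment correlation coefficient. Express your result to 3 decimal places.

0.111

r = (nΣgh − ΣgΣh) / √[(nΣg² − (Σg)²)(nΣh² − (Σh)²)]
Numerator: 8×4372 − 143×243 = 227
Denominator: √[(21832 − 20449)(62056 − 59049)] = √[1383 × 3007] = 2039.2844
r = 227 / 2039.2844 ≈ 0.111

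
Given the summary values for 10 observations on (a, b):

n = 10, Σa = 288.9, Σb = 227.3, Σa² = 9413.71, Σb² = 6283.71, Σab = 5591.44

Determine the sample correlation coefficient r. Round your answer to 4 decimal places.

-0.8931

r = (nΣab − ΣaΣb) / √[(nΣa² − (Σa)²)(nΣb² − (Σb)²)]
Numerator: 10×5591.44 − 288.9×227.3 = -9752.57
Denominator: √[(94137.1 − 83463.21)(62837.1 − 51665.29)] = √[10673.89 × 11171.81] = 10920.0124
r = -9752.57 / 10920.0124 ≈ -0.8931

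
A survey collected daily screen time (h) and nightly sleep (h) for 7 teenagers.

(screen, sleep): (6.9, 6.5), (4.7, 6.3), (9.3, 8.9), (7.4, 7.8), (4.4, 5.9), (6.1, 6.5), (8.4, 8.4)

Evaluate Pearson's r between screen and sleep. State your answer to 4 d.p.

0.9396

n = 7, Σx = 47.2, Σy = 50.3, Σx² = 338.08, Σy² = 369.61, Σxy = 351.12
nΣxy − ΣxΣy = 2457.84 − 2374.16 = 83.68
nΣx² − (Σx)² = 2366.56 − 2227.84 = 138.72; nΣy² − (Σy)² = 2587.27 − 2530.09 = 57.18
r = 83.68 / √(138.72 × 57.18) = 83.68 / 89.0618 ≈ 0.9396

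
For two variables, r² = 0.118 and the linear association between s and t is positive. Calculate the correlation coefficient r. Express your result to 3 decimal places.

|r| = √0.118 = 0.344
The association is positive, so r = 0.344.

0.344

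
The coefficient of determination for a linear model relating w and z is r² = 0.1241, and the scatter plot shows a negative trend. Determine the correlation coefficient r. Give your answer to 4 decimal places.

-0.3523

|r| = √0.1241 = 0.3523
The association is negative, so r = −0.3523.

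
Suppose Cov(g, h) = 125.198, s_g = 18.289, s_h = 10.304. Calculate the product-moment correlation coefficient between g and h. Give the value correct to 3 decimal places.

0.664

r = Cov(g,h) / (s_g · s_h) = 125.198 / (18.289 × 10.304)
  = 125.198 / 188.4499 ≈ 0.664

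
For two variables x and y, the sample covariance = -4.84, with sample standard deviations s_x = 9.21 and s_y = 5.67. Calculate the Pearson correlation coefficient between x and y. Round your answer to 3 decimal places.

-0.093

r = Cov(x,y) / (s_x · s_y) = -4.84 / (9.21 × 5.67)
  = -4.84 / 52.2207 ≈ -0.093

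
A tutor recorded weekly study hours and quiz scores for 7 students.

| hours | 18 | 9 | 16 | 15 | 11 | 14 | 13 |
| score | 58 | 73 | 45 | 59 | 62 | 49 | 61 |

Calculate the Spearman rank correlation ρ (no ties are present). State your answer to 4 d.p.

-0.8214

Rank hours: 7, 1, 6, 5, 2, 4, 3
Rank score: 3, 7, 1, 4, 6, 2, 5
d = rank(hours) − rank(score): 4, -6, 5, 1, -4, 2, -2; Σd² = 102
ρ = 1 − 6Σd² / [n(n²−1)] = 1 − 6×102 / (7×48) = 1 − 612/336 ≈ -0.8214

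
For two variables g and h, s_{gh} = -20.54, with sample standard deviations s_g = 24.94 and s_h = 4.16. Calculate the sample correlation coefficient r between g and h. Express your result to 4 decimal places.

r = Cov(g,h) / (s_g · s_h) = -20.54 / (24.94 × 4.16)
  = -20.54 / 103.7504 ≈ -0.1980

-0.1980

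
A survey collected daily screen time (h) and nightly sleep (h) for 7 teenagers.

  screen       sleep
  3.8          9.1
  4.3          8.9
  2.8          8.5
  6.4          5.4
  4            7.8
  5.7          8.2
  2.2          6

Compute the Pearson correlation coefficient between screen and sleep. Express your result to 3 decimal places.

-0.194

n = 7, Σx = 29.2, Σy = 53.9, Σx² = 135.06, Σy² = 427.51, Σxy = 222.35
nΣxy − ΣxΣy = 1556.45 − 1573.88 = -17.43
nΣx² − (Σx)² = 945.42 − 852.64 = 92.78; nΣy² − (Σy)² = 2992.57 − 2905.21 = 87.36
r = -17.43 / √(92.78 × 87.36) = -17.43 / 90.0292 ≈ -0.194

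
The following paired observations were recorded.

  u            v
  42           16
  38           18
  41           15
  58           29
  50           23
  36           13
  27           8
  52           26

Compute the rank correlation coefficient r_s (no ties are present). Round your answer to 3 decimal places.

Rank u: 5, 3, 4, 8, 6, 2, 1, 7
Rank v: 4, 5, 3, 8, 6, 2, 1, 7
d = rank(u) − rank(v): 1, -2, 1, 0, 0, 0, 0, 0; Σd² = 6
ρ = 1 − 6Σd² / [n(n²−1)] = 1 − 6×6 / (8×63) = 1 − 36/504 ≈ 0.929

0.929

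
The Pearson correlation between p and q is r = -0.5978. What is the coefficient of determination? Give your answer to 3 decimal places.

0.357

r² = (-0.5978)² = 0.357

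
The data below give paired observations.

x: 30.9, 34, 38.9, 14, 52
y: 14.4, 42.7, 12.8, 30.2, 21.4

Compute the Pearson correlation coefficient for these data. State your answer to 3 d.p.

-0.288

n = 5, Σx = 169.8, Σy = 121.5, Σx² = 6524.02, Σy² = 3564.49, Σxy = 3930.28
nΣxy − ΣxΣy = 19651.4 − 20630.7 = -979.3
nΣx² − (Σx)² = 32620.1 − 28832.04 = 3788.06; nΣy² − (Σy)² = 17822.45 − 14762.25 = 3060.2
r = -979.3 / √(3788.06 × 3060.2) = -979.3 / 3404.7351 ≈ -0.288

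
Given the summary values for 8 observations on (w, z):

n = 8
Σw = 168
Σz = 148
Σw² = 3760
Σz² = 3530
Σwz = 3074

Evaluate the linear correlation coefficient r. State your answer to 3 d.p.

r = (nΣwz − ΣwΣz) / √[(nΣw² − (Σw)²)(nΣz² − (Σz)²)]
Numerator: 8×3074 − 168×148 = -272
Denominator: √[(30080 − 28224)(28240 − 21904)] = √[1856 × 6336] = 3429.2297
r = -272 / 3429.2297 ≈ -0.079

-0.079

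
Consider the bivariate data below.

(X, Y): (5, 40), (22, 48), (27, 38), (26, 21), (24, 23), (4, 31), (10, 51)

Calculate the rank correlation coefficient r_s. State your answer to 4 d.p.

Rank X: 2, 4, 7, 6, 5, 1, 3
Rank Y: 5, 6, 4, 1, 2, 3, 7
d = rank(X) − rank(Y): -3, -2, 3, 5, 3, -2, -4; Σd² = 76
ρ = 1 − 6Σd² / [n(n²−1)] = 1 − 6×76 / (7×48) = 1 − 456/336 ≈ -0.3571

-0.3571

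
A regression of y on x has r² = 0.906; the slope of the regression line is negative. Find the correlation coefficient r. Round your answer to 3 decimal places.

-0.952

|r| = √0.906 = 0.952
The association is negative, so r = −0.952.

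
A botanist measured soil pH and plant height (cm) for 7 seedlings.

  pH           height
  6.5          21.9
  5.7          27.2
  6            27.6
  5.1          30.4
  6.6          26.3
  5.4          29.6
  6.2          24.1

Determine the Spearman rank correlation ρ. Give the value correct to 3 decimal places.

-0.857

Rank pH: 6, 3, 4, 1, 7, 2, 5
Rank height: 1, 4, 5, 7, 3, 6, 2
d = rank(pH) − rank(height): 5, -1, -1, -6, 4, -4, 3; Σd² = 104
ρ = 1 − 6Σd² / [n(n²−1)] = 1 − 6×104 / (7×48) = 1 − 624/336 ≈ -0.857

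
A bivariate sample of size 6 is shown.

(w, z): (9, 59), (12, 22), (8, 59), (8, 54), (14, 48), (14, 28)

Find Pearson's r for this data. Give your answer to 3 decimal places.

-0.703

n = 6, Σw = 65, Σz = 270, Σw² = 745, Σz² = 13450, Σwz = 2763
nΣwz − ΣwΣz = 16578 − 17550 = -972
nΣw² − (Σw)² = 4470 − 4225 = 245; nΣz² − (Σz)² = 80700 − 72900 = 7800
r = -972 / √(245 × 7800) = -972 / 1382.3892 ≈ -0.703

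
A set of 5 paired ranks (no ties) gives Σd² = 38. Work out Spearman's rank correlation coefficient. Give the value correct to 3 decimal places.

ρ = 1 − 6Σd² / [n(n²−1)] = 1 − 6×38 / (5×24)
  = 1 − 228/120 = 1 − 1.9000 ≈ -0.900

-0.900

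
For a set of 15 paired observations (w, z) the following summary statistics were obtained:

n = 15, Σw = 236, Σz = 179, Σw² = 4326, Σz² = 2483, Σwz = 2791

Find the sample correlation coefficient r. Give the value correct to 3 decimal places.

-0.055

r = (nΣwz − ΣwΣz) / √[(nΣw² − (Σw)²)(nΣz² − (Σz)²)]
Numerator: 15×2791 − 236×179 = -379
Denominator: √[(64890 − 55696)(37245 − 32041)] = √[9194 × 5204] = 6917.0497
r = -379 / 6917.0497 ≈ -0.055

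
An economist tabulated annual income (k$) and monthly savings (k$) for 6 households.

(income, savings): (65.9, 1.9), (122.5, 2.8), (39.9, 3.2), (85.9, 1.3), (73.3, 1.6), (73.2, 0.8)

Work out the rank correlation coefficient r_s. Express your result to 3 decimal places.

Rank income: 2, 6, 1, 5, 4, 3
Rank savings: 4, 5, 6, 2, 3, 1
d = rank(income) − rank(savings): -2, 1, -5, 3, 1, 2; Σd² = 44
ρ = 1 − 6Σd² / [n(n²−1)] = 1 − 6×44 / (6×35) = 1 − 264/210 ≈ -0.257

-0.257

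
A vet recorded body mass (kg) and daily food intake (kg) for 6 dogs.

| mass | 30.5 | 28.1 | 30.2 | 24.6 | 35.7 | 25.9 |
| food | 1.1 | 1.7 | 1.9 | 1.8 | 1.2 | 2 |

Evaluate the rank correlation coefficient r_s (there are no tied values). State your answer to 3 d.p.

Rank mass: 5, 3, 4, 1, 6, 2
Rank food: 1, 3, 5, 4, 2, 6
d = rank(mass) − rank(food): 4, 0, -1, -3, 4, -4; Σd² = 58
ρ = 1 − 6Σd² / [n(n²−1)] = 1 − 6×58 / (6×35) = 1 − 348/210 ≈ -0.657

-0.657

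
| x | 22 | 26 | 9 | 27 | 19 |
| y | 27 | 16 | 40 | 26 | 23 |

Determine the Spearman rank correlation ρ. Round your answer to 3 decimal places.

-0.500

Rank x: 3, 4, 1, 5, 2
Rank y: 4, 1, 5, 3, 2
d = rank(x) − rank(y): -1, 3, -4, 2, 0; Σd² = 30
ρ = 1 − 6Σd² / [n(n²−1)] = 1 − 6×30 / (5×24) = 1 − 180/120 ≈ -0.500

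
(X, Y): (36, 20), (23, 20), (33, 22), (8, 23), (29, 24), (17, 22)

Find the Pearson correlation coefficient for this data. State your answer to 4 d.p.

-0.3277

n = 6, ΣX = 146, ΣY = 131, ΣX² = 4108, ΣY² = 2873, ΣXY = 3160
nΣXY − ΣXΣY = 18960 − 19126 = -166
nΣX² − (ΣX)² = 24648 − 21316 = 3332; nΣY² − (ΣY)² = 17238 − 17161 = 77
r = -166 / √(3332 × 77) = -166 / 506.5215 ≈ -0.3277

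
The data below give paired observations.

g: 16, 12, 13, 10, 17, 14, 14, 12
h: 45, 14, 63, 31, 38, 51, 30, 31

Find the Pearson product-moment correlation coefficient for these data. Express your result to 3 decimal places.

n = 8, Σg = 108, Σh = 303, Σg² = 1494, Σh² = 13057, Σgh = 4169
nΣgh − ΣgΣh = 33352 − 32724 = 628
nΣg² − (Σg)² = 11952 − 11664 = 288; nΣh² − (Σh)² = 104456 − 91809 = 12647
r = 628 / √(288 × 12647) = 628 / 1908.4905 ≈ 0.329

0.329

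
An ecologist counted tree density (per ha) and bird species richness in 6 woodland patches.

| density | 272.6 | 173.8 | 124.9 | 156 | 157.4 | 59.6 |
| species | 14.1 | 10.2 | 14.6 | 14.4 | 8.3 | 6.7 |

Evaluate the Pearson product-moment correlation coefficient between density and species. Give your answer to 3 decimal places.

n = 6, Σx = 944.3, Σy = 68.3, Σx² = 172780.13, Σy² = 837.15, Σxy = 11392.1
nΣxy − ΣxΣy = 68352.6 − 64495.69 = 3856.91
nΣx² − (Σx)² = 1036680.78 − 891702.49 = 144978.29; nΣy² − (Σy)² = 5022.9 − 4664.89 = 358.01
r = 3856.91 / √(144978.29 × 358.01) = 3856.91 / 7204.4207 ≈ 0.535

0.535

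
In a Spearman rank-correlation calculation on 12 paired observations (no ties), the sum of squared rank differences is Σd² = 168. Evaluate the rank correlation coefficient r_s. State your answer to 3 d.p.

ρ = 1 − 6Σd² / [n(n²−1)] = 1 − 6×168 / (12×143)
  = 1 − 1008/1716 = 1 − 0.5874 ≈ 0.413

0.413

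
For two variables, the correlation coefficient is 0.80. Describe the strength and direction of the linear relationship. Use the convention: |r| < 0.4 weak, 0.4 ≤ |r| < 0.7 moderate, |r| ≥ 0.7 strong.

r = 0.80 > 0 so the relationship is positive.
|r| = 0.80, which falls in the strong range.

strong positive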